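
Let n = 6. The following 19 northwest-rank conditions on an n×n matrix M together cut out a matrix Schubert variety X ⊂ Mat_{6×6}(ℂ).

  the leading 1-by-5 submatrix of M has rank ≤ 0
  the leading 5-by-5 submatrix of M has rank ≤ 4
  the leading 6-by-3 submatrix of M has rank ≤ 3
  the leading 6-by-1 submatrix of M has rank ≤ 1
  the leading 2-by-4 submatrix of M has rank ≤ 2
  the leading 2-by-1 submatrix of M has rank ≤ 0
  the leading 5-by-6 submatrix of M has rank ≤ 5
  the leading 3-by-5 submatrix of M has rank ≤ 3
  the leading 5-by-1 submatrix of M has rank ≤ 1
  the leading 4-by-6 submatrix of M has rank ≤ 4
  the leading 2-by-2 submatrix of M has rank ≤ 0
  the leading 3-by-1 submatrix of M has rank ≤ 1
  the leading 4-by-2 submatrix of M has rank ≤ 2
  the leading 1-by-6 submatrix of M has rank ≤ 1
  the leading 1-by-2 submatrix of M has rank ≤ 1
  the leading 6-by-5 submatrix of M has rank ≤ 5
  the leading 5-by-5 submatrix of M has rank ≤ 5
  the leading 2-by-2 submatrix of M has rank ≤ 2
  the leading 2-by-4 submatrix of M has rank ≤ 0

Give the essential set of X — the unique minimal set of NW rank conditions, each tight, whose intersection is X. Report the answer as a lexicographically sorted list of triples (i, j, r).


Rank table r_w(6×6) implied by the 19 constraints:

  i=1: 0 0 0 0 0 1
  i=2: 0 0 0 0 1 2
  i=3: 1 1 1 1 2 3
  i=4: 1 2 2 2 3 4
  i=5: 1 2 3 3 4 5
  i=6: 1 2 3 4 5 6

second differences of R give the permutation w = (6, 5, 1, 2, 3, 4).

D(w) has 9 cells with 2 SE-corners; essential set:

[(1, 5, 0), (2, 4, 0)]


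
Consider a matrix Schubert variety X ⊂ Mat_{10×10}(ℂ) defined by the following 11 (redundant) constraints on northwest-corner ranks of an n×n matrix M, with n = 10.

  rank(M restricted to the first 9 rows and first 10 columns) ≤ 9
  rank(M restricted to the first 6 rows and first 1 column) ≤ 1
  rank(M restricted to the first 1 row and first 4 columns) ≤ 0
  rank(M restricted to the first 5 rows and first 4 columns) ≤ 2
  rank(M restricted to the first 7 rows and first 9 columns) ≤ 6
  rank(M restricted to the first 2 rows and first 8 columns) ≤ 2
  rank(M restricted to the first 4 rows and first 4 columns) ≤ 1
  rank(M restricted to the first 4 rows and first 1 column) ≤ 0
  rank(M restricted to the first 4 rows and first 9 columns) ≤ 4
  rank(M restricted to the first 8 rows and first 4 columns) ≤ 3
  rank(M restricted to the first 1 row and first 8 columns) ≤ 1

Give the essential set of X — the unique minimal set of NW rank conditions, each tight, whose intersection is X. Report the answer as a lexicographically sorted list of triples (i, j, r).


Propagating the 11 rank bounds to every northwest block:

  0 | 0 | 0 | 0 | 1 | 1 | 1 | 1 | 1 | 1
  0 | 1 | 1 | 1 | 2 | 2 | 2 | 2 | 2 | 2
  0 | 1 | 1 | 1 | 2 | 3 | 3 | 3 | 3 | 3
  0 | 1 | 1 | 1 | 2 | 3 | 4 | 4 | 4 | 4
  1 | 2 | 2 | 2 | 3 | 4 | 5 | 5 | 5 | 5
  1 | 2 | 3 | 3 | 4 | 5 | 6 | 6 | 6 | 6
  1 | 2 | 3 | 3 | 4 | 5 | 6 | 6 | 6 | 7
  1 | 2 | 3 | 3 | 4 | 5 | 6 | 7 | 7 | 8
  1 | 2 | 3 | 4 | 5 | 6 | 7 | 8 | 8 | 9
  1 | 2 | 3 | 4 | 5 | 6 | 7 | 8 | 9 | 10

hence w(1..10) = (5, 2, 6, 7, 1, 3, 10, 8, 4, 9).

D(w) has 15 cells with 5 SE-corners; essential set:

[(1, 4, 0), (4, 1, 0), (4, 4, 1), (7, 9, 6), (8, 4, 3)]


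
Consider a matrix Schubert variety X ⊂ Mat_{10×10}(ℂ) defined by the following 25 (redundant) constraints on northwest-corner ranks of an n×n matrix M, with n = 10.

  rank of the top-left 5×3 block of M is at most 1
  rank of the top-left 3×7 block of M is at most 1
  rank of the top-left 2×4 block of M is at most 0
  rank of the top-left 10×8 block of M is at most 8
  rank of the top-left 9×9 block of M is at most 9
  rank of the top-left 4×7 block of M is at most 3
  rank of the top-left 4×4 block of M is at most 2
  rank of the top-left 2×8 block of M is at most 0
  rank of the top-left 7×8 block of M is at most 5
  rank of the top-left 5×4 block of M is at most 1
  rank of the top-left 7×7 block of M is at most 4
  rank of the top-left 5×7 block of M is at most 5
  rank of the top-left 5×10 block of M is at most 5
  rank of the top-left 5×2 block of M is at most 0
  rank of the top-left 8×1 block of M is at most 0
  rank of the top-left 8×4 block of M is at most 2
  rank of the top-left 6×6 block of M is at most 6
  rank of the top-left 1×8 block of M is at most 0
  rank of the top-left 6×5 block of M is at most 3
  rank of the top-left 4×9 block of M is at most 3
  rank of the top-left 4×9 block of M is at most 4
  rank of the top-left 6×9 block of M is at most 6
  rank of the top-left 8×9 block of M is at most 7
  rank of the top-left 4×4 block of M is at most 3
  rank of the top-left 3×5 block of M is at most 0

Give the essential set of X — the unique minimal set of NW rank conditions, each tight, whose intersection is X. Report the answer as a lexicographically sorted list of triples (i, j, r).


Rank table r_w(10×10) implied by the 25 constraints:

  i=1: 0 | 0 | 0 | 0 | 0 | 0 | 0 | 0 | 1 | 1
  i=2: 0 | 0 | 0 | 0 | 0 | 0 | 0 | 0 | 1 | 2
  i=3: 0 | 0 | 0 | 0 | 0 | 1 | 1 | 1 | 2 | 3
  i=4: 0 | 0 | 1 | 1 | 1 | 2 | 2 | 2 | 3 | 4
  i=5: 0 | 0 | 1 | 1 | 2 | 3 | 3 | 3 | 4 | 5
  i=6: 0 | 1 | 2 | 2 | 3 | 4 | 4 | 4 | 5 | 6
  i=7: 0 | 1 | 2 | 2 | 3 | 4 | 4 | 5 | 6 | 7
  i=8: 0 | 1 | 2 | 2 | 3 | 4 | 5 | 6 | 7 | 8
  i=9: 1 | 2 | 3 | 3 | 4 | 5 | 6 | 7 | 8 | 9
  i=10: 1 | 2 | 3 | 4 | 5 | 6 | 7 | 8 | 9 | 10

giving w = (9, 10, 6, 3, 5, 2, 8, 7, 1, 4) via Δ²R.

Rothe diagram D(w) (32 cells), 7 SE-corners (essential conditions):

[(2, 8, 0), (3, 5, 0), (5, 2, 0), (5, 4, 1), (7, 7, 4), (8, 1, 0), (8, 4, 2)]


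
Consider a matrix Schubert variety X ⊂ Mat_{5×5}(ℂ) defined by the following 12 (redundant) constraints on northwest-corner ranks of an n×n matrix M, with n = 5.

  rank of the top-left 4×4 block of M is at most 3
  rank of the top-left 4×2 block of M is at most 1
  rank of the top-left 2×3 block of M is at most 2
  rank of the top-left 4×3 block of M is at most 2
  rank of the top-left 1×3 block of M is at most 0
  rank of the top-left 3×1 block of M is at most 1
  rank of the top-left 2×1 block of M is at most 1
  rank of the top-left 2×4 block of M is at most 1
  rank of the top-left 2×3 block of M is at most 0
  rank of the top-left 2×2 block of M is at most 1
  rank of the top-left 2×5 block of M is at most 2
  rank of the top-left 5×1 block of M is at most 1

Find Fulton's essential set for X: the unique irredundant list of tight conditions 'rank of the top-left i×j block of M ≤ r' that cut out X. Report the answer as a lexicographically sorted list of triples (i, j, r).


Reconstructing r_w from the 12 given conditions:

  i=1: 0, 0, 0, 1, 1
  i=2: 0, 0, 0, 1, 2
  i=3: 1, 1, 1, 2, 3
  i=4: 1, 1, 2, 3, 4
  i=5: 1, 2, 3, 4, 5

reading off 1-entries of Δ²R: w = (4, 5, 1, 3, 2).

D(w) has 7 cells with 2 SE-corners; essential set:

[(2, 3, 0), (4, 2, 1)]


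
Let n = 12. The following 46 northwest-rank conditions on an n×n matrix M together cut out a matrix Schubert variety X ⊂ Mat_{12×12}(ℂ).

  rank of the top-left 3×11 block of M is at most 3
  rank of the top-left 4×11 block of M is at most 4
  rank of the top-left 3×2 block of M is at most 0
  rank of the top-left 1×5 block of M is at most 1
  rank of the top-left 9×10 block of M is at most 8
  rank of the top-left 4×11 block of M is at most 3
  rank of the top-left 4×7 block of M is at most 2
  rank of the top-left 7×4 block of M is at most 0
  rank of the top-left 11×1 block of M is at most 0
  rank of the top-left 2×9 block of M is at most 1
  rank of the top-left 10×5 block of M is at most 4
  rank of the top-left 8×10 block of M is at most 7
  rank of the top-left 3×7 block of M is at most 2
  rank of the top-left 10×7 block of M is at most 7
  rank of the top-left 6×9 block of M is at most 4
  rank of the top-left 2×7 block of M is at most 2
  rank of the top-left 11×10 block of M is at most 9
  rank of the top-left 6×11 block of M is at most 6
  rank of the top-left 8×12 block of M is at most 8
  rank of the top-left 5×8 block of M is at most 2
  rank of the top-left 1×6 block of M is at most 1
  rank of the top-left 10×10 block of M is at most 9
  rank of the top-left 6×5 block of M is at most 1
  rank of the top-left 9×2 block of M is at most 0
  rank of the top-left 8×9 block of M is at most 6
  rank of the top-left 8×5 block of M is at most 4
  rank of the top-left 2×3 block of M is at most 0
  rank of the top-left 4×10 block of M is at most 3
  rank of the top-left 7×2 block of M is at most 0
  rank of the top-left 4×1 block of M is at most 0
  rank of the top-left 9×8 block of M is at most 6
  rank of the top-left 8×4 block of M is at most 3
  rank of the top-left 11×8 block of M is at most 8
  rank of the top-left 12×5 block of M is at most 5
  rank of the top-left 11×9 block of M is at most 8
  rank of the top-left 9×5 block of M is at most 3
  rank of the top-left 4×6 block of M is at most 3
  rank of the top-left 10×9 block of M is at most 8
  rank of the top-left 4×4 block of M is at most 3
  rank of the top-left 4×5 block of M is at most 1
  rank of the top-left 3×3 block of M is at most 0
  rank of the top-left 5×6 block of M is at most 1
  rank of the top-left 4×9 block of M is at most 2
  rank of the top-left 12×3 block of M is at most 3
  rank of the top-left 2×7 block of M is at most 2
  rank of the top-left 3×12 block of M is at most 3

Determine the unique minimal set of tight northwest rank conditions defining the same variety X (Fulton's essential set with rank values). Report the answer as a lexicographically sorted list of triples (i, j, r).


Reconstructing r_w from the 46 given conditions:

  R[1]: 0 | 0 | 0 | 0 | 1 | 1 | 1 | 1 | 1 | 1 | 1 | 1
  R[2]: 0 | 0 | 0 | 0 | 1 | 1 | 1 | 1 | 1 | 2 | 2 | 2
  R[3]: 0 | 0 | 0 | 0 | 1 | 1 | 2 | 2 | 2 | 3 | 3 | 3
  R[4]: 0 | 0 | 0 | 0 | 1 | 1 | 2 | 2 | 2 | 3 | 3 | 4
  R[5]: 0 | 0 | 0 | 0 | 1 | 1 | 2 | 2 | 3 | 4 | 4 | 5
  R[6]: 0 | 0 | 0 | 0 | 1 | 2 | 3 | 3 | 4 | 5 | 5 | 6
  R[7]: 0 | 0 | 0 | 0 | 1 | 2 | 3 | 4 | 5 | 6 | 6 | 7
  R[8]: 0 | 0 | 1 | 1 | 2 | 3 | 4 | 5 | 6 | 7 | 7 | 8
  R[9]: 0 | 0 | 1 | 2 | 3 | 4 | 5 | 6 | 7 | 8 | 8 | 9
  R[10]: 0 | 1 | 2 | 3 | 4 | 5 | 6 | 7 | 8 | 9 | 9 | 10
  R[11]: 0 | 1 | 2 | 3 | 4 | 5 | 6 | 7 | 8 | 9 | 10 | 11
  R[12]: 1 | 2 | 3 | 4 | 5 | 6 | 7 | 8 | 9 | 10 | 11 | 12

so w = (5, 10, 7, 12, 9, 6, 8, 3, 4, 2, 11, 1).

D(w) has 45 cells with 8 SE-corners; essential set:

[(2, 9, 1), (4, 9, 2), (4, 11, 3), (5, 6, 1), (5, 8, 2), (7, 4, 0), (9, 2, 0), (11, 1, 0)]


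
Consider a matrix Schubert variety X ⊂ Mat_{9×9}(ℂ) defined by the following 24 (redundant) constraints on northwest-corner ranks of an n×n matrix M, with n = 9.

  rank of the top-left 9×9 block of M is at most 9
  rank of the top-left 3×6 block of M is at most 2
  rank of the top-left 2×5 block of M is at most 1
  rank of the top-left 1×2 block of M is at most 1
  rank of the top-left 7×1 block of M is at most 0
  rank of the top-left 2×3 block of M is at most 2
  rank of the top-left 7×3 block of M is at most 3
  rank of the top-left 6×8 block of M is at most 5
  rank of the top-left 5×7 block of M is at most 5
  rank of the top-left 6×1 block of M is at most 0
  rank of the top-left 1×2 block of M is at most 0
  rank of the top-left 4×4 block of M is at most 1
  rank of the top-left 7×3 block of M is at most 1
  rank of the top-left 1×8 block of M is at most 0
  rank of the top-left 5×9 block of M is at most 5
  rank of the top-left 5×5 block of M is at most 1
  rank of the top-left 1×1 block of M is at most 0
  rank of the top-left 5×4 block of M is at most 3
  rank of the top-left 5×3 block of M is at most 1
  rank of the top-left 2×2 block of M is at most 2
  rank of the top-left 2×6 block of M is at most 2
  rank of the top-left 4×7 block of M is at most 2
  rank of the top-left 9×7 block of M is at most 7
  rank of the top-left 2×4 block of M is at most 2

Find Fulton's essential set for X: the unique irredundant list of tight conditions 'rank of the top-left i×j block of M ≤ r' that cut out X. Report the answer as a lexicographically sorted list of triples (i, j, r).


The tightest implied rank at each (i,j), from the 24 conditions:

  0 0 0 0 0 0 0 0 1
  0 1 1 1 1 1 1 1 2
  0 1 1 1 1 2 2 2 3
  0 1 1 1 1 2 2 3 4
  0 1 1 1 1 2 3 4 5
  0 1 1 2 2 3 4 5 6
  0 1 1 2 3 4 5 6 7
  1 2 2 3 4 5 6 7 8
  1 2 3 4 5 6 7 8 9

reading off 1-entries of Δ²R: w = (9, 2, 6, 8, 7, 4, 5, 1, 3).

Rothe diagram D(w) (26 cells), 5 SE-corners (essential conditions):

[(1, 8, 0), (4, 7, 2), (5, 5, 1), (7, 1, 0), (7, 3, 1)]


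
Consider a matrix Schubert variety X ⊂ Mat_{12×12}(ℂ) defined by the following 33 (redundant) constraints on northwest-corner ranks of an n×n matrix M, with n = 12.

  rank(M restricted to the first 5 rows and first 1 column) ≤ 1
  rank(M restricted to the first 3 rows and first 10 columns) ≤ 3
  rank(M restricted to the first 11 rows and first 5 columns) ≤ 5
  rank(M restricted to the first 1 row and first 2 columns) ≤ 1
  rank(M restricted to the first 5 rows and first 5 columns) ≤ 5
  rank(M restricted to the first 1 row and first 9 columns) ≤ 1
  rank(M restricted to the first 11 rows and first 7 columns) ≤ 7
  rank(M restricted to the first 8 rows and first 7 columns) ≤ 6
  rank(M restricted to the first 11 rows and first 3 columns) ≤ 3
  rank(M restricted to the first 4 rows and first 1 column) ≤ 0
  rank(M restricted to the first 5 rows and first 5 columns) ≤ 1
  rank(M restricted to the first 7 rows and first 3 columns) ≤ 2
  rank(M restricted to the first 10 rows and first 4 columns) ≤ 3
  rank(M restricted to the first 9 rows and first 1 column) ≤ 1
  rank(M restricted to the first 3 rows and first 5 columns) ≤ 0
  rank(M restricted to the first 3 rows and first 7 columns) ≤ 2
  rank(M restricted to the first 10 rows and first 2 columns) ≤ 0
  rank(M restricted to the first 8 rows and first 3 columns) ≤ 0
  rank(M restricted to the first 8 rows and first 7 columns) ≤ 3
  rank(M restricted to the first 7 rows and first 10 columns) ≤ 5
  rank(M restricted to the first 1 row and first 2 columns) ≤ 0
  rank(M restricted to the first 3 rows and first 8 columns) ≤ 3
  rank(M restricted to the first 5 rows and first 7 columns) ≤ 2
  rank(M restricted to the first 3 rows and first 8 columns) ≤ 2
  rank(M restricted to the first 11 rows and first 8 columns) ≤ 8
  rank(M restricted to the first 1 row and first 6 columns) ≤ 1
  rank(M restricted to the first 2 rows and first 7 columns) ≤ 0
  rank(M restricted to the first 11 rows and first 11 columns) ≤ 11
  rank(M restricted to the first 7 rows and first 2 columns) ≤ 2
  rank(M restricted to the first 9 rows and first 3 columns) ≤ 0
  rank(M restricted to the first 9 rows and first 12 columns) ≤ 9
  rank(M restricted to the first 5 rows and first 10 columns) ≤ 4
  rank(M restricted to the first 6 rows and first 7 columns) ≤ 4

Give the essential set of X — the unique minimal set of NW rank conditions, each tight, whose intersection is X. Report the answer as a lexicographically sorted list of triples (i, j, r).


Computing R[i][j] = min implied NW-rank bound (n=12, 33 conditions):

  0 | 0 | 0 | 0 | 0 | 0 | 0 | 1 | 1 | 1 | 1 | 1
  0 | 0 | 0 | 0 | 0 | 0 | 0 | 1 | 2 | 2 | 2 | 2
  0 | 0 | 0 | 0 | 0 | 1 | 1 | 2 | 3 | 3 | 3 | 3
  0 | 0 | 0 | 1 | 1 | 2 | 2 | 3 | 4 | 4 | 4 | 4
  0 | 0 | 0 | 1 | 1 | 2 | 2 | 3 | 4 | 4 | 5 | 5
  0 | 0 | 0 | 1 | 2 | 3 | 3 | 4 | 5 | 5 | 6 | 6
  0 | 0 | 0 | 1 | 2 | 3 | 3 | 4 | 5 | 5 | 6 | 7
  0 | 0 | 0 | 1 | 2 | 3 | 3 | 4 | 5 | 6 | 7 | 8
  0 | 0 | 0 | 1 | 2 | 3 | 4 | 5 | 6 | 7 | 8 | 9
  0 | 0 | 1 | 2 | 3 | 4 | 5 | 6 | 7 | 8 | 9 | 10
  1 | 1 | 2 | 3 | 4 | 5 | 6 | 7 | 8 | 9 | 10 | 11
  1 | 2 | 3 | 4 | 5 | 6 | 7 | 8 | 9 | 10 | 11 | 12

the unique w with this rank table is (8, 9, 6, 4, 11, 5, 12, 10, 7, 3, 1, 2).

Rothe diagram D(w) (45 cells), 9 SE-corners (essential conditions):

[(2, 7, 0), (3, 5, 0), (5, 5, 1), (5, 7, 2), (5, 10, 4), (7, 10, 5), (8, 7, 3), (9, 3, 0), (10, 2, 0)]


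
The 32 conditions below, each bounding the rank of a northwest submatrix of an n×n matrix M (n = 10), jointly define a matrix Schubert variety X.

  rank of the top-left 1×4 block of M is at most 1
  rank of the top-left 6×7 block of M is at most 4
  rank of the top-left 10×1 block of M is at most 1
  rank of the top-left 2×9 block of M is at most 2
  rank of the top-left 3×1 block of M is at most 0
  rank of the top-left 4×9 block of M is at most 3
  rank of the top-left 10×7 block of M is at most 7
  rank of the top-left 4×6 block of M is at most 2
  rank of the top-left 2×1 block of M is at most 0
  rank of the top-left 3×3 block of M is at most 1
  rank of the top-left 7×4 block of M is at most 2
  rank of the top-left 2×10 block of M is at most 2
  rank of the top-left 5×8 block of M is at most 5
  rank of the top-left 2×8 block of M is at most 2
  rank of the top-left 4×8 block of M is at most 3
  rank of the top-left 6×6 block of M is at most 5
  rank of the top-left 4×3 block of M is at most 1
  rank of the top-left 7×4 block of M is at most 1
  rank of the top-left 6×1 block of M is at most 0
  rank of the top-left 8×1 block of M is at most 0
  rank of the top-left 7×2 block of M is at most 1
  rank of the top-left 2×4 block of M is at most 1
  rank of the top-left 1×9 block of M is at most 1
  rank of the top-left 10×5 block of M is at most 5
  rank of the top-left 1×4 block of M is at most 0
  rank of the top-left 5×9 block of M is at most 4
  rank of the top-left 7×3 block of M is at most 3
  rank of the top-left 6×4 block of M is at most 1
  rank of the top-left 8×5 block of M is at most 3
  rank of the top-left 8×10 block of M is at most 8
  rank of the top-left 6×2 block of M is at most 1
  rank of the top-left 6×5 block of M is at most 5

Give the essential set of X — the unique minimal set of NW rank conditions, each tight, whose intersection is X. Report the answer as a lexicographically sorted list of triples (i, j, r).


Computing R[i][j] = min implied NW-rank bound (n=10, 32 conditions):

  0, 0, 0, 0, 1, 1, 1, 1, 1, 1
  0, 1, 1, 1, 2, 2, 2, 2, 2, 2
  0, 1, 1, 1, 2, 2, 3, 3, 3, 3
  0, 1, 1, 1, 2, 2, 3, 3, 3, 4
  0, 1, 1, 1, 2, 3, 4, 4, 4, 5
  0, 1, 1, 1, 2, 3, 4, 5, 5, 6
  0, 1, 1, 1, 2, 3, 4, 5, 6, 7
  0, 1, 2, 2, 3, 4, 5, 6, 7, 8
  1, 2, 3, 3, 4, 5, 6, 7, 8, 9
  1, 2, 3, 4, 5, 6, 7, 8, 9, 10

hence w(1..10) = (5, 2, 7, 10, 6, 8, 9, 3, 1, 4).

5 SE-corners of the 25-cell Rothe diagram give Ess(w):

[(1, 4, 0), (4, 6, 2), (4, 9, 3), (7, 4, 1), (8, 1, 0)]


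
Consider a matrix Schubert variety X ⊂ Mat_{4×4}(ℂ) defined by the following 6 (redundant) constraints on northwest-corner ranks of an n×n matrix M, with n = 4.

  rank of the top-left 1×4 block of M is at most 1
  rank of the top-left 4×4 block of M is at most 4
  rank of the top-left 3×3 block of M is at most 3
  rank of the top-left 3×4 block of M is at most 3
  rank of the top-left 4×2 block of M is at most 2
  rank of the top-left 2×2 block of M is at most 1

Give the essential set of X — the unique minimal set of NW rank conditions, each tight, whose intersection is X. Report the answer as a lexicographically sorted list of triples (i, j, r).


Propagating the 6 rank bounds to every northwest block:

  i=1: 1 1 1 1
  i=2: 1 1 2 2
  i=3: 1 2 3 3
  i=4: 1 2 3 4

giving w = (1, 3, 2, 4) via Δ²R.

Fulton essential set (the sole Rothe cell):

[(2, 2, 1)]


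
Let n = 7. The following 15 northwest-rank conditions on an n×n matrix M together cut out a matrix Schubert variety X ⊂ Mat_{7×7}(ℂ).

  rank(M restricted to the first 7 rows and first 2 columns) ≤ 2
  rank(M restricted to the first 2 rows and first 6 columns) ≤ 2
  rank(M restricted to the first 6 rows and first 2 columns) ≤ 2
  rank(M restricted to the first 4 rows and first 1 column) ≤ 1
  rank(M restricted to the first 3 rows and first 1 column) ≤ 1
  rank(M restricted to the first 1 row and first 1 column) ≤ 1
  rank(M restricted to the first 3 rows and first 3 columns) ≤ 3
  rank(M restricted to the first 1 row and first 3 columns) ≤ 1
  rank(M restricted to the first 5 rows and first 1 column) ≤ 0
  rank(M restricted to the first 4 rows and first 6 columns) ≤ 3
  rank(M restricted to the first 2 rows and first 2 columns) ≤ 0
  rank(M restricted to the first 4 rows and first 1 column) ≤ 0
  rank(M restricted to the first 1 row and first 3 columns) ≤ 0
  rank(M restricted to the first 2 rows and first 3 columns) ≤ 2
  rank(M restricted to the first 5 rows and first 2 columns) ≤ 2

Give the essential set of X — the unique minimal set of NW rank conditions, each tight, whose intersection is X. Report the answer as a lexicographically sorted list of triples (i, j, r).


Reconstructing r_w from the 15 given conditions:

  row 1: 0, 0, 0, 1, 1, 1, 1
  row 2: 0, 0, 1, 2, 2, 2, 2
  row 3: 0, 1, 2, 3, 3, 3, 3
  row 4: 0, 1, 2, 3, 3, 3, 4
  row 5: 0, 1, 2, 3, 4, 4, 5
  row 6: 1, 2, 3, 4, 5, 5, 6
  row 7: 1, 2, 3, 4, 5, 6, 7

reading off 1-entries of Δ²R: w = (4, 3, 2, 7, 5, 1, 6).

D(w) has 10 cells with 4 SE-corners; essential set:

[(1, 3, 0), (2, 2, 0), (4, 6, 3), (5, 1, 0)]


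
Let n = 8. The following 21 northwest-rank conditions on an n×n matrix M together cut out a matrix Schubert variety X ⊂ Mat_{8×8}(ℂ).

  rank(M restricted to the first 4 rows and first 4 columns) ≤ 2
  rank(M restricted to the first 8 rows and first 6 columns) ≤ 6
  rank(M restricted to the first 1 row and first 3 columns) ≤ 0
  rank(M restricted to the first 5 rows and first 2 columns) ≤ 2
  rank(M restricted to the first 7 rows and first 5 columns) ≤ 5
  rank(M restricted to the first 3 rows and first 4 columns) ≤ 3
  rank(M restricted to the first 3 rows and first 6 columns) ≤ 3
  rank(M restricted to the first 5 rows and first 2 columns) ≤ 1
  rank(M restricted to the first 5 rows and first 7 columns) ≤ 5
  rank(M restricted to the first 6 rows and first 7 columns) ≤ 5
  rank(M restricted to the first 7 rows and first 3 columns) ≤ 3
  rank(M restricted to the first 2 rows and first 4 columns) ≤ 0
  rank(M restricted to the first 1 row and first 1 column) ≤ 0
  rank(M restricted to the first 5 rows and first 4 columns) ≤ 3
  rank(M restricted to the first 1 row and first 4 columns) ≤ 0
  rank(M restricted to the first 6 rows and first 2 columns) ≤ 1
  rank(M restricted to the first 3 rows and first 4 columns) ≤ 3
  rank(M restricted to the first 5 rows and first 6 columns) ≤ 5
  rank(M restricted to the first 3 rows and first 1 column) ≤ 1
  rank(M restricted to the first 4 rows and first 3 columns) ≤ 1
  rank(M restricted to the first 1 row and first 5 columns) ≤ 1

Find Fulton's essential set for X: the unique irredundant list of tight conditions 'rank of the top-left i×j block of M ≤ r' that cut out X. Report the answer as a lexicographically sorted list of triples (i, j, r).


Reconstructing r_w from the 21 given conditions:

  i=1: 0 0 0 0 1 1 1 1
  i=2: 0 0 0 0 1 2 2 2
  i=3: 1 1 1 1 2 3 3 3
  i=4: 1 1 1 2 3 4 4 4
  i=5: 1 1 2 3 4 5 5 5
  i=6: 1 1 2 3 4 5 5 6
  i=7: 1 2 3 4 5 6 6 7
  i=8: 1 2 3 4 5 6 7 8

giving w = (5, 6, 1, 4, 3, 8, 2, 7) via Δ²R.

ℓ(w)=13; the 4 essential cells (i,j,r):

[(2, 4, 0), (4, 3, 1), (6, 2, 1), (6, 7, 5)]


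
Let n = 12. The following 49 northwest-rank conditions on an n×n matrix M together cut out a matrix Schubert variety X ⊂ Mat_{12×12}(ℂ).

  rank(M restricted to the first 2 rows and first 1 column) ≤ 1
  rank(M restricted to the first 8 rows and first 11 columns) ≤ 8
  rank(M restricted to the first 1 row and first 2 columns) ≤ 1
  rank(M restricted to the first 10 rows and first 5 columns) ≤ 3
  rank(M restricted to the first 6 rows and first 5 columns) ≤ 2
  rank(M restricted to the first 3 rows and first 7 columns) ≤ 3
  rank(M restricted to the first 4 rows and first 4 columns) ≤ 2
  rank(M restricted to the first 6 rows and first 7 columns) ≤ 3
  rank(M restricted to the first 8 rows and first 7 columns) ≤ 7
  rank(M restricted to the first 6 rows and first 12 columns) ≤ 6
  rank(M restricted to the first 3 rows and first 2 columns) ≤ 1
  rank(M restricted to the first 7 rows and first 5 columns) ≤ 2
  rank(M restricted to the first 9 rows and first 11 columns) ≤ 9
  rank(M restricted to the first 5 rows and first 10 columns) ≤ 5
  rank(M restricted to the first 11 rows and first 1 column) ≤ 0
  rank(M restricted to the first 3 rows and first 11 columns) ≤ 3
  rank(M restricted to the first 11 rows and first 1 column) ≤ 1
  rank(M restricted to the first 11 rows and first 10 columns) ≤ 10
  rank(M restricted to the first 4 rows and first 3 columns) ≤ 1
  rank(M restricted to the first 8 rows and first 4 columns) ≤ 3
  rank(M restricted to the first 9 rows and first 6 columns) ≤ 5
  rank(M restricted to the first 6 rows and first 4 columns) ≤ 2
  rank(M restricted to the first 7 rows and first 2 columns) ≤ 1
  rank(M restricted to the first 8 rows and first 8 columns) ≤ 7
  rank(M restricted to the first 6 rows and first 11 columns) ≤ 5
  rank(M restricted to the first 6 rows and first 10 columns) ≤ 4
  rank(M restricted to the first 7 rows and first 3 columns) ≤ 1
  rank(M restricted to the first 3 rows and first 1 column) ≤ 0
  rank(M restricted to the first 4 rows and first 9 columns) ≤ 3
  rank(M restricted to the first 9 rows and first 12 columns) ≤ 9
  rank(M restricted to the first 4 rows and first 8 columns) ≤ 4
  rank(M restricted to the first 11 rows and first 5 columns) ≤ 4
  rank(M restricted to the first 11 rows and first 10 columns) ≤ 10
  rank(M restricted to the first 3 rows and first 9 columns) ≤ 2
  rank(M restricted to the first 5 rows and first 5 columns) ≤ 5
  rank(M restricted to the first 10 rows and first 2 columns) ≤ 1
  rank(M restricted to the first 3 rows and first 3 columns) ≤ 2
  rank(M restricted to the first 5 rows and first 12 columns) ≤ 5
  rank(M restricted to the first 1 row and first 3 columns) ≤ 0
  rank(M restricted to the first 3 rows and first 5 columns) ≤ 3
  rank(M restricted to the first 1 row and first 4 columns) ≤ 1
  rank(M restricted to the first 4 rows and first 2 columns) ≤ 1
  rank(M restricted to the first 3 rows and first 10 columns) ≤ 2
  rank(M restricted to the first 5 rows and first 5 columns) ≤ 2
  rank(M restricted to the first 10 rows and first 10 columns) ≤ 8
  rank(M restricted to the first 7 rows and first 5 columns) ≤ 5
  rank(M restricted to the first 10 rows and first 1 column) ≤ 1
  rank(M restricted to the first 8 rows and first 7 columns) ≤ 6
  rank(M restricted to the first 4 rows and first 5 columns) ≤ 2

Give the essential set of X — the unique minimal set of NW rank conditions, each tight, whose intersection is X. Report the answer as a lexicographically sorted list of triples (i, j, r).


Recovering R(i,j) via the rank-extension bound from the 49 conditions:

  row 1: 0 0 0 1 1 1 1 1 1 1 1 1
  row 2: 0 1 1 2 2 2 2 2 2 2 2 2
  row 3: 0 1 1 2 2 2 2 2 2 2 3 3
  row 4: 0 1 1 2 2 3 3 3 3 3 4 4
  row 5: 0 1 1 2 2 3 3 4 4 4 5 5
  row 6: 0 1 1 2 2 3 3 4 4 4 5 6
  row 7: 0 1 1 2 2 3 4 5 5 5 6 7
  row 8: 0 1 2 3 3 4 5 6 6 6 7 8
  row 9: 0 1 2 3 3 4 5 6 7 7 8 9
  row 10: 0 1 2 3 3 4 5 6 7 8 9 10
  row 11: 0 1 2 3 4 5 6 7 8 9 10 11
  row 12: 1 2 3 4 5 6 7 8 9 10 11 12

the unique w with this rank table is (4, 2, 11, 6, 8, 12, 7, 3, 9, 10, 5, 1).

8 SE-corners of the 34-cell Rothe diagram give Ess(w):

[(1, 3, 0), (3, 10, 2), (6, 7, 3), (6, 10, 4), (7, 3, 1), (7, 5, 2), (10, 5, 3), (11, 1, 0)]


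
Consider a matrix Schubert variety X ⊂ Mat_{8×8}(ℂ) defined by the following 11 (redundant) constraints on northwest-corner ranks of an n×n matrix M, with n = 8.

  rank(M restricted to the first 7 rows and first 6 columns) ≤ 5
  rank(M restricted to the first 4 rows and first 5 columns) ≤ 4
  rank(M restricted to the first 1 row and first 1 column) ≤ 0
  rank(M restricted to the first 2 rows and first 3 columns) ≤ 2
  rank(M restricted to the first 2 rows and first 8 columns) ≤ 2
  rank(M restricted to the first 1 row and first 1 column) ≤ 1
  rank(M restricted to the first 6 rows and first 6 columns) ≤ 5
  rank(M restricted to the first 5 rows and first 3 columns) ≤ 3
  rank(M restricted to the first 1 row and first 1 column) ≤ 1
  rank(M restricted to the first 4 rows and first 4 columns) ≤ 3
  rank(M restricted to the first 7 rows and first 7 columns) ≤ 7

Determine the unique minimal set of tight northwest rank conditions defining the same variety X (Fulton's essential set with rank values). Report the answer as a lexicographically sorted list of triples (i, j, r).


Recovering R(i,j) via the rank-extension bound from the 11 conditions:

  i=1: 0  1  1  1  1  1  1  1
  i=2: 1  2  2  2  2  2  2  2
  i=3: 1  2  3  3  3  3  3  3
  i=4: 1  2  3  3  4  4  4  4
  i=5: 1  2  3  4  5  5  5  5
  i=6: 1  2  3  4  5  5  6  6
  i=7: 1  2  3  4  5  5  6  7
  i=8: 1  2  3  4  5  6  7  8

reading off 1-entries of Δ²R: w = (2, 1, 3, 5, 4, 7, 8, 6).

3 SE-corners of the 4-cell Rothe diagram give Ess(w):

[(1, 1, 0), (4, 4, 3), (7, 6, 5)]


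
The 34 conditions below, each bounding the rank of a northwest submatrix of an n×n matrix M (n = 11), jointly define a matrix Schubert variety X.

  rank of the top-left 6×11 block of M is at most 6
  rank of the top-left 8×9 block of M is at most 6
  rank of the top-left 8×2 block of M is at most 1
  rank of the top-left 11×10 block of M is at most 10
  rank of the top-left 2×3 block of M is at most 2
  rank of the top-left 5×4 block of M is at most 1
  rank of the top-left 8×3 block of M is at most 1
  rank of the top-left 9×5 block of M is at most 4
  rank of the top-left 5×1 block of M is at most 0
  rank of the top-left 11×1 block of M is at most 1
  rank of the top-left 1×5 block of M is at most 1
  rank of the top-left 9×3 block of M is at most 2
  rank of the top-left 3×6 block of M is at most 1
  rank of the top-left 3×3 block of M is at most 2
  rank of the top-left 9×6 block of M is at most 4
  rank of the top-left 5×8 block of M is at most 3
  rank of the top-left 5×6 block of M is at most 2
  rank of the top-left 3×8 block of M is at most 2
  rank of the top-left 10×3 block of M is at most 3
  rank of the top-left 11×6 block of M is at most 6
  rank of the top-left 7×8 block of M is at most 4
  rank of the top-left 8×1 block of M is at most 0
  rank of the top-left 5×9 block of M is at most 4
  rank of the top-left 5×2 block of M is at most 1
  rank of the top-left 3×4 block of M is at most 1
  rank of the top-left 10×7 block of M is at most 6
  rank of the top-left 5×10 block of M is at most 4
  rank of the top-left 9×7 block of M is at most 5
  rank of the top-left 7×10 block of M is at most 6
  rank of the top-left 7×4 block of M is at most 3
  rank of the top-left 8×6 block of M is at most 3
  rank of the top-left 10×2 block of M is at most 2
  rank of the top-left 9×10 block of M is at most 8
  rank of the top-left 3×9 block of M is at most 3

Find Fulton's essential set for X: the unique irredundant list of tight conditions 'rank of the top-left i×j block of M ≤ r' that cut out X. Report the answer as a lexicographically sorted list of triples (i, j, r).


Computing R[i][j] = min implied NW-rank bound (n=11, 34 conditions):

  0, 1, 1, 1, 1, 1, 1, 1, 1, 1, 1
  0, 1, 1, 1, 1, 1, 2, 2, 2, 2, 2
  0, 1, 1, 1, 1, 1, 2, 2, 3, 3, 3
  0, 1, 1, 1, 2, 2, 3, 3, 4, 4, 4
  0, 1, 1, 1, 2, 2, 3, 3, 4, 4, 5
  0, 1, 1, 2, 3, 3, 4, 4, 5, 5, 6
  0, 1, 1, 2, 3, 3, 4, 4, 5, 6, 7
  0, 1, 1, 2, 3, 3, 4, 5, 6, 7, 8
  1, 2, 2, 3, 4, 4, 5, 6, 7, 8, 9
  1, 2, 3, 4, 5, 5, 6, 7, 8, 9, 10
  1, 2, 3, 4, 5, 6, 7, 8, 9, 10, 11

so w = (2, 7, 9, 5, 11, 4, 10, 8, 1, 3, 6).

|D(w)|=30, |Ess(w)|=10:

[(3, 6, 1), (3, 8, 2), (5, 4, 1), (5, 6, 2), (5, 8, 3), (5, 10, 4), (7, 8, 4), (8, 1, 0), (8, 3, 1), (8, 6, 3)]


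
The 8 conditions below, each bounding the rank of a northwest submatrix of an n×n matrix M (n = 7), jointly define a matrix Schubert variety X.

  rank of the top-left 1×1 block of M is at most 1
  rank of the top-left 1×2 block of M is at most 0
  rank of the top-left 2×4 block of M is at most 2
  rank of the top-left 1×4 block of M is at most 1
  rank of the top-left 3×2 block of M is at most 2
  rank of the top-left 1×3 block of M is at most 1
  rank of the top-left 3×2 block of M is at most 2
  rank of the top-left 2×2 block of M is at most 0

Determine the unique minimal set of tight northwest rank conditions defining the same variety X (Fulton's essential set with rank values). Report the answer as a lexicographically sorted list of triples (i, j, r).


Reconstructing r_w from the 8 given conditions:

  row 1: 0 0 1 1 1 1 1
  row 2: 0 0 1 2 2 2 2
  row 3: 1 1 2 3 3 3 3
  row 4: 1 2 3 4 4 4 4
  row 5: 1 2 3 4 5 5 5
  row 6: 1 2 3 4 5 6 6
  row 7: 1 2 3 4 5 6 7

reading off 1-entries of Δ²R: w = (3, 4, 1, 2, 5, 6, 7).

1 SE-corner of the 4-cell Rothe diagram gives Ess(w):

[(2, 2, 0)]


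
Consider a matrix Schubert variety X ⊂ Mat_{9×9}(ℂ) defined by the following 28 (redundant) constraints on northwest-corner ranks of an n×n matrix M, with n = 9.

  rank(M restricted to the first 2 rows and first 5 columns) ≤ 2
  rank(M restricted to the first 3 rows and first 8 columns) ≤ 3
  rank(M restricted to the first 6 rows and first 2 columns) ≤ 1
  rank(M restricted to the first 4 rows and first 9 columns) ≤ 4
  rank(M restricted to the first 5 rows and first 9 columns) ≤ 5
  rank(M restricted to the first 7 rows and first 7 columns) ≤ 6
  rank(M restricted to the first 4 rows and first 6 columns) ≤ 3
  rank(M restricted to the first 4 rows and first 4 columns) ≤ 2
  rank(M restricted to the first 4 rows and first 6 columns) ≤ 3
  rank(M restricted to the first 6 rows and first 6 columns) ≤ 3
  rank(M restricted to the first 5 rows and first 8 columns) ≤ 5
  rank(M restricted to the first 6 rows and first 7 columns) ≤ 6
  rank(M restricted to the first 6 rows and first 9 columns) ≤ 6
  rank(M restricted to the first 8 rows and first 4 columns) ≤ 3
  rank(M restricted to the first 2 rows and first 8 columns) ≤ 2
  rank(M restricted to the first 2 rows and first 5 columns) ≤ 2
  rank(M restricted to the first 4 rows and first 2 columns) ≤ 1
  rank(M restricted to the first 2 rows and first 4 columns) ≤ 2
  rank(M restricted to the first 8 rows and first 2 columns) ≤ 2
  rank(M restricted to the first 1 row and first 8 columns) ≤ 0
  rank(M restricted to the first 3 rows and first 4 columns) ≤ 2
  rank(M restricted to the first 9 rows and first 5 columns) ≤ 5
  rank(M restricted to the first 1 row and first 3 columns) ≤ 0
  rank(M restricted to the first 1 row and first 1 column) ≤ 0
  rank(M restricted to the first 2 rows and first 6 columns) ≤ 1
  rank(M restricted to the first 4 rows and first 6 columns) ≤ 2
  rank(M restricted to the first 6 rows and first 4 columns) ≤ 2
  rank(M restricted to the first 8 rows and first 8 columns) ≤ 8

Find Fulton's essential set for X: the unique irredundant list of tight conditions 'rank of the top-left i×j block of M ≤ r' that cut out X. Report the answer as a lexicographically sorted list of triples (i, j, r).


The tightest implied rank at each (i,j), from the 28 conditions:

  R[1]: 0 | 0 | 0 | 0 | 0 | 0 | 0 | 0 | 1
  R[2]: 1 | 1 | 1 | 1 | 1 | 1 | 1 | 1 | 2
  R[3]: 1 | 1 | 2 | 2 | 2 | 2 | 2 | 2 | 3
  R[4]: 1 | 1 | 2 | 2 | 2 | 2 | 3 | 3 | 4
  R[5]: 1 | 1 | 2 | 2 | 3 | 3 | 4 | 4 | 5
  R[6]: 1 | 1 | 2 | 2 | 3 | 3 | 4 | 5 | 6
  R[7]: 1 | 2 | 3 | 3 | 4 | 4 | 5 | 6 | 7
  R[8]: 1 | 2 | 3 | 3 | 4 | 5 | 6 | 7 | 8
  R[9]: 1 | 2 | 3 | 4 | 5 | 6 | 7 | 8 | 9

the unique w with this rank table is (9, 1, 3, 7, 5, 8, 2, 6, 4).

Fulton essential set (6 of the 19 Rothe cells):

[(1, 8, 0), (4, 6, 2), (6, 2, 1), (6, 4, 2), (6, 6, 3), (8, 4, 3)]


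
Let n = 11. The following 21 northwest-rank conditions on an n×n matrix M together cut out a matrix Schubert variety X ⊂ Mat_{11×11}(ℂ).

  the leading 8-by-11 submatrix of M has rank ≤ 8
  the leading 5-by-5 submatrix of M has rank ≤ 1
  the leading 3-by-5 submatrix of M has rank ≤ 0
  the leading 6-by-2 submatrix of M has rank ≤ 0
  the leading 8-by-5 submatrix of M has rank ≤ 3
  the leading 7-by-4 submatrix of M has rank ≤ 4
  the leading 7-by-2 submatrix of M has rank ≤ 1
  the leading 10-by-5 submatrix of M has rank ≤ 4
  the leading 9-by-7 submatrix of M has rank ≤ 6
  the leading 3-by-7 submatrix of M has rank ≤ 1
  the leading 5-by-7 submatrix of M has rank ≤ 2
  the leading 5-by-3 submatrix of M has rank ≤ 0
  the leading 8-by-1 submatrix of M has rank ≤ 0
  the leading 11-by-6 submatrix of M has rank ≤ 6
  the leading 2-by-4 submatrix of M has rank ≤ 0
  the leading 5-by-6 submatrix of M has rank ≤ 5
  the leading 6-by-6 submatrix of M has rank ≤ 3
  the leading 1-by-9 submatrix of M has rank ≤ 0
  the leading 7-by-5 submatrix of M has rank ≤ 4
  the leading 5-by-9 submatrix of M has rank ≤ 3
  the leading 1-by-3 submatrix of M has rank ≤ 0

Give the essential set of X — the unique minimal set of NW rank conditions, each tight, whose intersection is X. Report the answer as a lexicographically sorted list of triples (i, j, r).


The tightest implied rank at each (i,j), from the 21 conditions:

  0, 0, 0, 0, 0, 0, 0, 0, 0, 1, 1
  0, 0, 0, 0, 0, 1, 1, 1, 1, 2, 2
  0, 0, 0, 0, 0, 1, 1, 2, 2, 3, 3
  0, 0, 0, 1, 1, 2, 2, 3, 3, 4, 4
  0, 0, 0, 1, 1, 2, 2, 3, 3, 4, 5
  0, 0, 1, 2, 2, 3, 3, 4, 4, 5, 6
  0, 1, 2, 3, 3, 4, 4, 5, 5, 6, 7
  0, 1, 2, 3, 3, 4, 5, 6, 6, 7, 8
  1, 2, 3, 4, 4, 5, 6, 7, 7, 8, 9
  1, 2, 3, 4, 4, 5, 6, 7, 8, 9, 10
  1, 2, 3, 4, 5, 6, 7, 8, 9, 10, 11

second differences of R give the permutation w = (10, 6, 8, 4, 11, 3, 2, 7, 1, 9, 5).

Rothe diagram D(w) (35 cells), 11 SE-corners (essential conditions):

[(1, 9, 0), (3, 5, 0), (3, 7, 1), (5, 3, 0), (5, 5, 1), (5, 7, 2), (5, 9, 3), (6, 2, 0), (8, 1, 0), (8, 5, 3), (10, 5, 4)]


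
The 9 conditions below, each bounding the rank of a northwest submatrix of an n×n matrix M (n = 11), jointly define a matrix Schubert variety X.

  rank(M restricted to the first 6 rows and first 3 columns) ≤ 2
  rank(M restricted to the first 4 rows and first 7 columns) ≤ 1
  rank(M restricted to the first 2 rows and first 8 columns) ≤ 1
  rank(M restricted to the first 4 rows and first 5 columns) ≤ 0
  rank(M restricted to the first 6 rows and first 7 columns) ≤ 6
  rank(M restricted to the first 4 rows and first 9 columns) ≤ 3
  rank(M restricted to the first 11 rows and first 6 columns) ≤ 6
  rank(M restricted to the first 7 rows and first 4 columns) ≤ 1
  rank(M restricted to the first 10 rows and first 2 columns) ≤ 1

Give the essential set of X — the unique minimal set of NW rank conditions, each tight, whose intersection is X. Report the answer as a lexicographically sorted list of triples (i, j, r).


Propagating the 9 rank bounds to every northwest block:

  R[1]: 0, 0, 0, 0, 0, 1, 1, 1, 1, 1, 1
  R[2]: 0, 0, 0, 0, 0, 1, 1, 1, 2, 2, 2
  R[3]: 0, 0, 0, 0, 0, 1, 1, 2, 3, 3, 3
  R[4]: 0, 0, 0, 0, 0, 1, 1, 2, 3, 4, 4
  R[5]: 1, 1, 1, 1, 1, 2, 2, 3, 4, 5, 5
  R[6]: 1, 1, 1, 1, 2, 3, 3, 4, 5, 6, 6
  R[7]: 1, 1, 1, 1, 2, 3, 4, 5, 6, 7, 7
  R[8]: 1, 1, 2, 2, 3, 4, 5, 6, 7, 8, 8
  R[9]: 1, 1, 2, 3, 4, 5, 6, 7, 8, 9, 9
  R[10]: 1, 1, 2, 3, 4, 5, 6, 7, 8, 9, 10
  R[11]: 1, 2, 3, 4, 5, 6, 7, 8, 9, 10, 11

giving w = (6, 9, 8, 10, 1, 5, 7, 3, 4, 11, 2) via Δ²R.

Fulton essential set (5 of the 33 Rothe cells):

[(2, 8, 1), (4, 5, 0), (4, 7, 1), (7, 4, 1), (10, 2, 1)]


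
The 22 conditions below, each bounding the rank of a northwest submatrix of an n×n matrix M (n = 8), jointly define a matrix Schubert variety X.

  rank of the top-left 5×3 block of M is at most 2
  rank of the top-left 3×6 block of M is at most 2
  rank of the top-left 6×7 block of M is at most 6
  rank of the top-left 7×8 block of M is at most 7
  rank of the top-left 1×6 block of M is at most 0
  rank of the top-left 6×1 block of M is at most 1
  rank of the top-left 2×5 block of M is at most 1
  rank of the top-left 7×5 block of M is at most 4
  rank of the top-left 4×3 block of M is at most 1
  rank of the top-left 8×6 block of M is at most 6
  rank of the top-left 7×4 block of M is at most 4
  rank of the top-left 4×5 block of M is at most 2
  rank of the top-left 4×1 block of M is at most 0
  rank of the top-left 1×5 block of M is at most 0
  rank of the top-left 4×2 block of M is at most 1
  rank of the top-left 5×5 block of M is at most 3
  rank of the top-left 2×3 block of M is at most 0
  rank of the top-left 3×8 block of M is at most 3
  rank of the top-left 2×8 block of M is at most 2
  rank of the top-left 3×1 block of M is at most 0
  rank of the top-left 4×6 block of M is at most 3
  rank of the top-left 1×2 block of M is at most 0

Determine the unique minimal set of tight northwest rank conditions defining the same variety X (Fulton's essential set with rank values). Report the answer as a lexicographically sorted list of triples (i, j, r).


Recovering R(i,j) via the rank-extension bound from the 22 conditions:

  i=1: 0 | 0 | 0 | 0 | 0 | 0 | 1 | 1
  i=2: 0 | 0 | 0 | 1 | 1 | 1 | 2 | 2
  i=3: 0 | 1 | 1 | 2 | 2 | 2 | 3 | 3
  i=4: 0 | 1 | 1 | 2 | 2 | 3 | 4 | 4
  i=5: 1 | 2 | 2 | 3 | 3 | 4 | 5 | 5
  i=6: 1 | 2 | 3 | 4 | 4 | 5 | 6 | 6
  i=7: 1 | 2 | 3 | 4 | 4 | 5 | 6 | 7
  i=8: 1 | 2 | 3 | 4 | 5 | 6 | 7 | 8

giving w = (7, 4, 2, 6, 1, 3, 8, 5) via Δ²R.

ℓ(w)=14; the 6 essential cells (i,j,r):

[(1, 6, 0), (2, 3, 0), (4, 1, 0), (4, 3, 1), (4, 5, 2), (7, 5, 4)]
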